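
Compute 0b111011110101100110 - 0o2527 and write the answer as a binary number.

0o2527 = 0b10101010111 in binary.
Subtract column by column in base 2:
  0-1 → 1 (borrow)
  1-1-1 → 1 (borrow)
  1-1-1 → 1 (borrow)
  0-0-1 → 1 (borrow)
  0-1-1 → 0 (borrow)
  1-0-1 → 0
  1-1 → 0
  0-0 → 0
  1-1 → 0
  0-0 → 0
  1-1 → 0
  1-0 → 1
  1-0 → 1
  1-0 → 1
  0-0 → 0
  1-0 → 1
  1-0 → 1
  1-0 → 1

0b111011100000001111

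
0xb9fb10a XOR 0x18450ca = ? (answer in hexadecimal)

0xa1be1c0

XOR each hex digit independently (no carries):
  b^1=a, 9^8=1, f^4=b, b^5=e, 1^0=1, 0^c=c, a^a=0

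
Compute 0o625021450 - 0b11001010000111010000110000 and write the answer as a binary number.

0b11001010111010111011111000

0o625021450 = 0b110010101000010001100101000 in binary.
Subtract column by column in base 2:
  0-0 → 0
  0-0 → 0
  0-0 → 0
  1-0 → 1
  0-1 → 1 (borrow)
  1-1-1 → 1 (borrow)
  0-0-1 → 1 (borrow)
  0-0-1 → 1 (borrow)
  1-0-1 → 0
  1-0 → 1
  0-1 → 1 (borrow)
  0-0-1 → 1 (borrow)
  0-1-1 → 0 (borrow)
  1-1-1 → 1 (borrow)
  0-1-1 → 0 (borrow)
  0-0-1 → 1 (borrow)
  0-0-1 → 1 (borrow)
  0-0-1 → 1 (borrow)
  1-0-1 → 0
  0-1 → 1 (borrow)
  1-0-1 → 0
  0-1 → 1 (borrow)
  1-0-1 → 0
  0-0 → 0
  0-1 → 1 (borrow)
  1-1-1 → 1 (borrow)
  1-0-1 → 0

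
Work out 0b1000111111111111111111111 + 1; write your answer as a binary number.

The trailing 21 digits are 1 (max in base 2), so adding 1 cascades: they roll to 0 and the next digit up increments.

0b1001000000000000000000000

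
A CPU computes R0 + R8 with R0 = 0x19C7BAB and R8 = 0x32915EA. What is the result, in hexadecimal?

0x4C59195

Add column by column in base 16, right to left:
  B+A = 5 carry 1
  A+E+1 = 9 carry 1
  B+5+1 = 1 carry 1
  7+1+1 = 9
  C+9 = 5 carry 1
  9+2+1 = C
  1+3 = 4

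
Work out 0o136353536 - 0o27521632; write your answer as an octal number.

Subtract column by column in base 8:
  6-2 → 4
  3-3 → 0
  5-6 → 7 (borrow)
  3-1-1 → 1
  5-2 → 3
  3-5 → 6 (borrow)
  6-7-1 → 6 (borrow)
  3-2-1 → 0
  1-0 → 1

0o106631704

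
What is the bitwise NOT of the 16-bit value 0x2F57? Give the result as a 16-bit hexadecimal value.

0xD0A8

Each hex digit d becomes F−d:
  2→D, F→0, 5→A, 7→8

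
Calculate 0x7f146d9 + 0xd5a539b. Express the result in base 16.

0x154b9a74

Add column by column in base 16, right to left:
  9+b = 4 carry 1
  d+9+1 = 7 carry 1
  6+3+1 = a
  4+5 = 9
  1+a = b
  f+5 = 4 carry 1
  7+d+1 = 5 carry 1
  final carry 1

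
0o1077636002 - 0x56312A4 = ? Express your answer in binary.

0o1077636002 = 0b1000111111110011110000000010 in binary.
0x56312A4 = 0b101011000110001001010100100 in binary.
Subtract column by column in base 2:
  0-0 → 0
  1-0 → 1
  0-1 → 1 (borrow)
  0-0-1 → 1 (borrow)
  0-0-1 → 1 (borrow)
  0-1-1 → 0 (borrow)
  0-0-1 → 1 (borrow)
  0-1-1 → 0 (borrow)
  0-0-1 → 1 (borrow)
  0-1-1 → 0 (borrow)
  1-0-1 → 0
  1-0 → 1
  1-1 → 0
  1-0 → 1
  0-0 → 0
  0-0 → 0
  1-1 → 0
  1-1 → 0
  1-0 → 1
  1-0 → 1
  1-0 → 1
  1-1 → 0
  1-1 → 0
  1-0 → 1
  0-1 → 1 (borrow)
  0-0-1 → 1 (borrow)
  0-1-1 → 0 (borrow)
  1-0-1 → 0

0b11100111000010100101011110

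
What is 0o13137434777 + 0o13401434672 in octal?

0o26541071671

Add column by column in base 8, right to left:
  7+2 = 1 carry 1
  7+7+1 = 7 carry 1
  7+6+1 = 6 carry 1
  4+4+1 = 1 carry 1
  3+3+1 = 7
  4+4 = 0 carry 1
  7+1+1 = 1 carry 1
  3+0+1 = 4
  1+4 = 5
  3+3 = 6
  1+1 = 2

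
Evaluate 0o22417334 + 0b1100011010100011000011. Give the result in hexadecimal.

0o22417334 = 0x4A1EDC in hexadecimal.
0b1100011010100011000011 = 0x31A8C3 in hexadecimal.
Add column by column in base 16, right to left:
  C+3 = F
  D+C = 9 carry 1
  E+8+1 = 7 carry 1
  1+A+1 = C
  A+1 = B
  4+3 = 7

0x7BC79F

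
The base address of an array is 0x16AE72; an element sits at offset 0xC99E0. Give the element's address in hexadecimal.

0x234852

Add column by column in base 16, right to left:
  2+0 = 2
  7+E = 5 carry 1
  E+9+1 = 8 carry 1
  A+9+1 = 4 carry 1
  6+C+1 = 3 carry 1
  1+0+1 = 2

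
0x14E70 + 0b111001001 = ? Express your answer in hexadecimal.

0x15039

0b111001001 = 0x1C9 in hexadecimal.
Add column by column in base 16, right to left:
  0+9 = 9
  7+C = 3 carry 1
  E+1+1 = 0 carry 1
  4+0+1 = 5
  1+0 = 1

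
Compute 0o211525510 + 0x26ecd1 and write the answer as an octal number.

0x26ecd1 = 0o11566321 in octal.
Add column by column in base 8, right to left:
  0+1 = 1
  1+2 = 3
  5+3 = 0 carry 1
  5+6+1 = 4 carry 1
  2+6+1 = 1 carry 1
  5+5+1 = 3 carry 1
  1+1+1 = 3
  1+1 = 2
  2+0 = 2

0o223314031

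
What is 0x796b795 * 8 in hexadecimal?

Multiply each base-16 digit by 8, carrying:
  5×8 = 40 → write 8 carry 2
  9×8+2 = 74 → write a carry 4
  7×8+4 = 60 → write c carry 3
  b×8+3 = 91 → write b carry 5
  6×8+5 = 53 → write 5 carry 3
  9×8+3 = 75 → write b carry 4
  7×8+4 = 60 → write c carry 3
  remaining carry: 3

0x3cb5bca8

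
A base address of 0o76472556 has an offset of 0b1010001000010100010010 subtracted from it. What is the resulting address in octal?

0b1010001000010100010010 = 0o12102422 in octal.
Subtract column by column in base 8:
  6-2 → 4
  5-2 → 3
  5-4 → 1
  2-2 → 0
  7-0 → 7
  4-1 → 3
  6-2 → 4
  7-1 → 6

0o64370134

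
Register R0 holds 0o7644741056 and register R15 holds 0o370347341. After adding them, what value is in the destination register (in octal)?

0o10235310417

Add column by column in base 8, right to left:
  6+1 = 7
  5+4 = 1 carry 1
  0+3+1 = 4
  1+7 = 0 carry 1
  4+4+1 = 1 carry 1
  7+3+1 = 3 carry 1
  4+0+1 = 5
  4+7 = 3 carry 1
  6+3+1 = 2 carry 1
  7+0+1 = 0 carry 1
  final carry 1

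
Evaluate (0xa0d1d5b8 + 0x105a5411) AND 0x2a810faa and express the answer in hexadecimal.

Add column by column in base 16, right to left:
  8+1 = 9
  b+1 = c
  5+4 = 9
  d+5 = 2 carry 1
  1+a+1 = c
  d+5 = 2 carry 1
  0+0+1 = 1
  a+1 = b
Sum = 0xb12c29c9; now AND with 0x2a810faa:
  b&2=2, 1&a=0, 2&8=0, c&1=0, 2&0=0, 9&f=9, c&a=8, 9&a=8

0x20000988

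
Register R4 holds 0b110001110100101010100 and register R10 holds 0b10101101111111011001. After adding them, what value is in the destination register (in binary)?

0b1000111100100100101101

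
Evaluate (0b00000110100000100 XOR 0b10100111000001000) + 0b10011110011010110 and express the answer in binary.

First 0b00000110100000100 XOR 0b10100111000001000 = 0b10100001100001100.
Add column by column in base 2, right to left:
  0+0 = 0
  0+1 = 1
  1+1 = 0 carry 1
  1+0+1 = 0 carry 1
  0+1+1 = 0 carry 1
  0+0+1 = 1
  0+1 = 1
  0+1 = 1
  1+0 = 1
  1+0 = 1
  0+1 = 1
  0+1 = 1
  0+1 = 1
  0+1 = 1
  1+0 = 1
  0+0 = 0
  1+1 = 0 carry 1
  final carry 1

0b100111111111100010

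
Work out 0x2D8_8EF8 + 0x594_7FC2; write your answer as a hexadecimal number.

0x86D0EBA

Add column by column in base 16, right to left:
  8+2 = A
  F+C = B carry 1
  E+F+1 = E carry 1
  8+7+1 = 0 carry 1
  8+4+1 = D
  D+9 = 6 carry 1
  2+5+1 = 8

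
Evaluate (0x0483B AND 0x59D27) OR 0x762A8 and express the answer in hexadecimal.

0x0483B AND 0x59D27 = 0x00823.
Then OR with 0x762A8.

0x76AAB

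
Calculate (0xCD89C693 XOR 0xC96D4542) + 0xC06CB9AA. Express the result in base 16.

0xC5513D7B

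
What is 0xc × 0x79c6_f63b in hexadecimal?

0x5b5538ac4

Multiply each base-16 digit by 12, carrying:
  b×12 = 132 → write 4 carry 8
  3×12+8 = 44 → write c carry 2
  6×12+2 = 74 → write a carry 4
  f×12+4 = 184 → write 8 carry 11
  6×12+11 = 83 → write 3 carry 5
  c×12+5 = 149 → write 5 carry 9
  9×12+9 = 117 → write 5 carry 7
  7×12+7 = 91 → write b carry 5
  remaining carry: 5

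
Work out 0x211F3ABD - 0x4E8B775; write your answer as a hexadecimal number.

0x1C368348

Subtract column by column in base 16:
  D-5 → 8
  B-7 → 4
  A-7 → 3
  3-B → 8 (borrow)
  F-8-1 → 6
  1-E → 3 (borrow)
  1-4-1 → C (borrow)
  2-0-1 → 1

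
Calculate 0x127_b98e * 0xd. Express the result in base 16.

0xf046c36

Multiply each base-16 digit by 13, carrying:
  e×13 = 182 → write 6 carry 11
  8×13+11 = 115 → write 3 carry 7
  9×13+7 = 124 → write c carry 7
  b×13+7 = 150 → write 6 carry 9
  7×13+9 = 100 → write 4 carry 6
  2×13+6 = 32 → write 0 carry 2
  1×13+2 = 15 → write f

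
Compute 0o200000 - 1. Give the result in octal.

0o177777

The trailing 5 digits are 0, so subtracting 1 borrows through: they become 7 and the next digit up decrements.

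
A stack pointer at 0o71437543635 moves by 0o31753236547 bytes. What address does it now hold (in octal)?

0o123413002404

Add column by column in base 8, right to left:
  5+7 = 4 carry 1
  3+4+1 = 0 carry 1
  6+5+1 = 4 carry 1
  3+6+1 = 2 carry 1
  4+3+1 = 0 carry 1
  5+2+1 = 0 carry 1
  7+3+1 = 3 carry 1
  3+5+1 = 1 carry 1
  4+7+1 = 4 carry 1
  1+1+1 = 3
  7+3 = 2 carry 1
  final carry 1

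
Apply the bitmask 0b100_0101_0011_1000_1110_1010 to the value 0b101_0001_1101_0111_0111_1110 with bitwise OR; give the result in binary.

0b10101011111111111111110

OR bit by bit (1 where either bit is 1):
  10100011101011101111110
| 10001010011100011101010
= 10101011111111111111110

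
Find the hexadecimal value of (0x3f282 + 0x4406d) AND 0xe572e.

0x8122e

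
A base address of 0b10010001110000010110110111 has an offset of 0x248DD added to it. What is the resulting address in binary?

0b10010010010100111010010100

0x248DD = 0b100100100011011101 in binary.
Add column by column in base 2, right to left:
  1+1 = 0 carry 1
  1+0+1 = 0 carry 1
  1+1+1 = 1 carry 1
  0+1+1 = 0 carry 1
  1+1+1 = 1 carry 1
  1+0+1 = 0 carry 1
  0+1+1 = 0 carry 1
  1+1+1 = 1 carry 1
  1+0+1 = 0 carry 1
  0+0+1 = 1
  1+0 = 1
  0+1 = 1
  0+0 = 0
  0+0 = 0
  0+1 = 1
  0+0 = 0
  1+0 = 1
  1+1 = 0 carry 1
  1+0+1 = 0 carry 1
  0+0+1 = 1
  0+0 = 0
  0+0 = 0
  1+0 = 1
  0+0 = 0
  0+0 = 0
  1+0 = 1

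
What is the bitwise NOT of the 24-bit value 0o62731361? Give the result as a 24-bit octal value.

0o15046416

Each oct digit d becomes 7−d:
  6→1, 2→5, 7→0, 3→4, 1→6, 3→4, 6→1, 1→6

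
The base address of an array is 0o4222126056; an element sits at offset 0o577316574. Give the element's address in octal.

Add column by column in base 8, right to left:
  6+4 = 2 carry 1
  5+7+1 = 5 carry 1
  0+5+1 = 6
  6+6 = 4 carry 1
  2+1+1 = 4
  1+3 = 4
  2+7 = 1 carry 1
  2+7+1 = 2 carry 1
  2+5+1 = 0 carry 1
  4+0+1 = 5

0o5021444652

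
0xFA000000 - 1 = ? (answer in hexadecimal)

0xF9FFFFFF

The trailing 6 digits are 0, so subtracting 1 borrows through: they become F and the next digit up decrements.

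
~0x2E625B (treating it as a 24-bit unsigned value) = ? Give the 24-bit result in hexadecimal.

0xD19DA4

Each hex digit d becomes F−d:
  2→D, E→1, 6→9, 2→D, 5→A, B→4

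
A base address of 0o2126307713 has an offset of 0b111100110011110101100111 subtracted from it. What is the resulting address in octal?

0b111100110011110101100111 = 0o74636547 in octal.
Subtract column by column in base 8:
  3-7 → 4 (borrow)
  1-4-1 → 4 (borrow)
  7-5-1 → 1
  7-6 → 1
  0-3 → 5 (borrow)
  3-6-1 → 4 (borrow)
  6-4-1 → 1
  2-7 → 3 (borrow)
  1-0-1 → 0
  2-0 → 2

0o2031451144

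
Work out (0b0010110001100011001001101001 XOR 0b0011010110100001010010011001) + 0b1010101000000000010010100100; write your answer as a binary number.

0b1100001111000010101110010100

First 0b0010110001100011001001101001 XOR 0b0011010110100001010010011001 = 0b0001100111000010011011110000.
Add column by column in base 2, right to left:
  0+0 = 0
  0+0 = 0
  0+1 = 1
  0+0 = 0
  1+0 = 1
  1+1 = 0 carry 1
  1+0+1 = 0 carry 1
  1+1+1 = 1 carry 1
  0+0+1 = 1
  1+0 = 1
  1+1 = 0 carry 1
  0+0+1 = 1
  0+0 = 0
  1+0 = 1
  0+0 = 0
  0+0 = 0
  0+0 = 0
  0+0 = 0
  1+0 = 1
  1+0 = 1
  1+0 = 1
  0+1 = 1
  0+0 = 0
  1+1 = 0 carry 1
  1+0+1 = 0 carry 1
  0+1+1 = 0 carry 1
  0+0+1 = 1
  0+1 = 1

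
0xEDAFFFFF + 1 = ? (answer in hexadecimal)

0xEDB00000

The trailing 5 digits are F (max in base 16), so adding 1 cascades: they roll to 0 and the next digit up increments.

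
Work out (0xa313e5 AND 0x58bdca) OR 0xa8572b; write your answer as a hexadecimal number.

0xa857eb

0xa313e5 AND 0x58bdca = 0x0011c0.
Then OR with 0xa8572b.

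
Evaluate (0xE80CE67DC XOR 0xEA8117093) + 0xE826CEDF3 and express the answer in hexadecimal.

0xEAB4C0542

First 0xE80CE67DC XOR 0xEA8117093 = 0x028DF174F.
Add column by column in base 16, right to left:
  F+3 = 2 carry 1
  4+F+1 = 4 carry 1
  7+D+1 = 5 carry 1
  1+E+1 = 0 carry 1
  F+C+1 = C carry 1
  D+6+1 = 4 carry 1
  8+2+1 = B
  2+8 = A
  0+E = E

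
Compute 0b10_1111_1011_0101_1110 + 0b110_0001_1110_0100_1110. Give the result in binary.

0b10010001100110101100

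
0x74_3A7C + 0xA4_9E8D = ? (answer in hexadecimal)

Add column by column in base 16, right to left:
  C+D = 9 carry 1
  7+8+1 = 0 carry 1
  A+E+1 = 9 carry 1
  3+9+1 = D
  4+4 = 8
  7+A = 1 carry 1
  final carry 1

0x118D909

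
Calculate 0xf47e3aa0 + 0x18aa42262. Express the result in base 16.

Add column by column in base 16, right to left:
  0+2 = 2
  a+6 = 0 carry 1
  a+2+1 = d
  3+2 = 5
  e+4 = 2 carry 1
  7+a+1 = 2 carry 1
  4+a+1 = f
  f+8 = 7 carry 1
  0+1+1 = 2

0x27f225d02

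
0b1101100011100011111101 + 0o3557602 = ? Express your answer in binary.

0b10001010001100001111111

0o3557602 = 0b11101101111110000010 in binary.
Add column by column in base 2, right to left:
  1+0 = 1
  0+1 = 1
  1+0 = 1
  1+0 = 1
  1+0 = 1
  1+0 = 1
  1+0 = 1
  1+1 = 0 carry 1
  0+1+1 = 0 carry 1
  0+1+1 = 0 carry 1
  0+1+1 = 0 carry 1
  1+1+1 = 1 carry 1
  1+1+1 = 1 carry 1
  1+0+1 = 0 carry 1
  0+1+1 = 0 carry 1
  0+1+1 = 0 carry 1
  0+0+1 = 1
  1+1 = 0 carry 1
  1+1+1 = 1 carry 1
  0+1+1 = 0 carry 1
  1+0+1 = 0 carry 1
  1+0+1 = 0 carry 1
  final carry 1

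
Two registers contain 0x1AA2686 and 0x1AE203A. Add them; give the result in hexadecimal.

Add column by column in base 16, right to left:
  6+A = 0 carry 1
  8+3+1 = C
  6+0 = 6
  2+2 = 4
  A+E = 8 carry 1
  A+A+1 = 5 carry 1
  1+1+1 = 3

0x35846C0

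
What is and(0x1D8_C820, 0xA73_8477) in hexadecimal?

0x0508020

AND each hex digit independently (no carries):
  1&A=0, D&7=5, 8&3=0, C&8=8, 8&4=0, 2&7=2, 0&7=0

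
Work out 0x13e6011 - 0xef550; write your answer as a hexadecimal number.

0x12f6ac1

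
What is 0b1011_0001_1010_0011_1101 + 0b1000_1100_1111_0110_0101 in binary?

0b100111110100110100010

Add column by column in base 2, right to left:
  1+1 = 0 carry 1
  0+0+1 = 1
  1+1 = 0 carry 1
  1+0+1 = 0 carry 1
  1+0+1 = 0 carry 1
  1+1+1 = 1 carry 1
  0+1+1 = 0 carry 1
  0+0+1 = 1
  0+1 = 1
  1+1 = 0 carry 1
  0+1+1 = 0 carry 1
  1+1+1 = 1 carry 1
  1+0+1 = 0 carry 1
  0+0+1 = 1
  0+1 = 1
  0+1 = 1
  1+0 = 1
  1+0 = 1
  0+0 = 0
  1+1 = 0 carry 1
  final carry 1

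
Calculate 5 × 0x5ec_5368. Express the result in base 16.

Multiply each base-16 digit by 5, carrying:
  8×5 = 40 → write 8 carry 2
  6×5+2 = 32 → write 0 carry 2
  3×5+2 = 17 → write 1 carry 1
  5×5+1 = 26 → write a carry 1
  c×5+1 = 61 → write d carry 3
  e×5+3 = 73 → write 9 carry 4
  5×5+4 = 29 → write d carry 1
  remaining carry: 1

0x1d9da108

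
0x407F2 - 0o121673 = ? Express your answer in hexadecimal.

0x36437

0o121673 = 0xA3BB in hexadecimal.
Subtract column by column in base 16:
  2-B → 7 (borrow)
  F-B-1 → 3
  7-3 → 4
  0-A → 6 (borrow)
  4-0-1 → 3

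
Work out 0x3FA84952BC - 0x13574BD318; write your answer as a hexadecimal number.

0x2C50FD7FA4

Subtract column by column in base 16:
  C-8 → 4
  B-1 → A
  2-3 → F (borrow)
  5-D-1 → 7 (borrow)
  9-B-1 → D (borrow)
  4-4-1 → F (borrow)
  8-7-1 → 0
  A-5 → 5
  F-3 → C
  3-1 → 2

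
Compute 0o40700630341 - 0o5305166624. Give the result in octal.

0o33373441515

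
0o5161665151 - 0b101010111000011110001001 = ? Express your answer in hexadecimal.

0o5161665151 = 0x29C76A69 in hexadecimal.
0b101010111000011110001001 = 0xAB8789 in hexadecimal.
Subtract column by column in base 16:
  9-9 → 0
  6-8 → E (borrow)
  A-7-1 → 2
  6-8 → E (borrow)
  7-B-1 → B (borrow)
  C-A-1 → 1
  9-0 → 9
  2-0 → 2

0x291BE2E0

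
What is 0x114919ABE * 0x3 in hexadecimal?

0x33DB4D03A

Multiply each base-16 digit by 3, carrying:
  E×3 = 42 → write A carry 2
  B×3+2 = 35 → write 3 carry 2
  A×3+2 = 32 → write 0 carry 2
  9×3+2 = 29 → write D carry 1
  1×3+1 = 4 → write 4
  9×3 = 27 → write B carry 1
  4×3+1 = 13 → write D
  1×3 = 3 → write 3
  1×3 = 3 → write 3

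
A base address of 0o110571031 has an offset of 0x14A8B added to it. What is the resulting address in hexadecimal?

0o110571031 = 0x122F219 in hexadecimal.
Add column by column in base 16, right to left:
  9+B = 4 carry 1
  1+8+1 = A
  2+A = C
  F+4 = 3 carry 1
  2+1+1 = 4
  2+0 = 2
  1+0 = 1

0x1243CA4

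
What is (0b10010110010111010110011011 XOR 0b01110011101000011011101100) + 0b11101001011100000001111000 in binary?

0b111001111011011001111101111

First 0b10010110010111010110011011 XOR 0b01110011101000011011101100 = 0b11100101111111001101110111.
Add column by column in base 2, right to left:
  1+0 = 1
  1+0 = 1
  1+0 = 1
  0+1 = 1
  1+1 = 0 carry 1
  1+1+1 = 1 carry 1
  1+1+1 = 1 carry 1
  0+0+1 = 1
  1+0 = 1
  1+0 = 1
  0+0 = 0
  0+0 = 0
  1+0 = 1
  1+0 = 1
  1+1 = 0 carry 1
  1+1+1 = 1 carry 1
  1+1+1 = 1 carry 1
  1+0+1 = 0 carry 1
  1+1+1 = 1 carry 1
  0+0+1 = 1
  1+0 = 1
  0+1 = 1
  0+0 = 0
  1+1 = 0 carry 1
  1+1+1 = 1 carry 1
  1+1+1 = 1 carry 1
  final carry 1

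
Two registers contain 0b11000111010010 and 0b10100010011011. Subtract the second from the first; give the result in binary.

Subtract column by column in base 2:
  0-1 → 1 (borrow)
  1-1-1 → 1 (borrow)
  0-0-1 → 1 (borrow)
  0-1-1 → 0 (borrow)
  1-1-1 → 1 (borrow)
  0-0-1 → 1 (borrow)
  1-0-1 → 0
  1-1 → 0
  1-0 → 1
  0-0 → 0
  0-0 → 0
  0-1 → 1 (borrow)
  1-0-1 → 0
  1-1 → 0

0b100100110111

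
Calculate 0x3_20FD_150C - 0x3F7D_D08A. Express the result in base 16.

Subtract column by column in base 16:
  C-A → 2
  0-8 → 8 (borrow)
  5-0-1 → 4
  1-D → 4 (borrow)
  D-D-1 → F (borrow)
  F-7-1 → 7
  0-F → 1 (borrow)
  2-3-1 → E (borrow)
  3-0-1 → 2

0x2E17F4482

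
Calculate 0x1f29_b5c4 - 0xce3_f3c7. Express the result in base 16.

Subtract column by column in base 16:
  4-7 → d (borrow)
  c-c-1 → f (borrow)
  5-3-1 → 1
  b-f → c (borrow)
  9-3-1 → 5
  2-e → 4 (borrow)
  f-c-1 → 2
  1-0 → 1

0x1245c1fd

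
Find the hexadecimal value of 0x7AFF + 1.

0x7B00

The trailing 2 digits are F (max in base 16), so adding 1 cascades: they roll to 0 and the next digit up increments.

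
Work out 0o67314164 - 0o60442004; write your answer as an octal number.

Subtract column by column in base 8:
  4-4 → 0
  6-0 → 6
  1-0 → 1
  4-2 → 2
  1-4 → 5 (borrow)
  3-4-1 → 6 (borrow)
  7-0-1 → 6
  6-6 → 0

0o6652160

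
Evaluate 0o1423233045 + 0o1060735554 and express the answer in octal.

0o2504170621

Add column by column in base 8, right to left:
  5+4 = 1 carry 1
  4+5+1 = 2 carry 1
  0+5+1 = 6
  3+5 = 0 carry 1
  3+3+1 = 7
  2+7 = 1 carry 1
  3+0+1 = 4
  2+6 = 0 carry 1
  4+0+1 = 5
  1+1 = 2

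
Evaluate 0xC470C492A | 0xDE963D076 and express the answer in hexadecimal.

0xDEF6FD97E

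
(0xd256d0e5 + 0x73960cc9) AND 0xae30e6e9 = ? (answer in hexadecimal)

0x420c4a8

Add column by column in base 16, right to left:
  5+9 = e
  e+c = a carry 1
  0+c+1 = d
  d+0 = d
  6+6 = c
  5+9 = e
  2+3 = 5
  d+7 = 4 carry 1
  final carry 1
Sum = 0x145ecddae; now AND with 0xae30e6e9:
  1&0=0, 4&a=0, 5&e=4, e&3=2, c&0=0, d&e=c, d&6=4, a&e=a, e&9=8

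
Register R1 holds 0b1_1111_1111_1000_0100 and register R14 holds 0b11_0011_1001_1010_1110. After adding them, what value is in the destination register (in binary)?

Add column by column in base 2, right to left:
  0+0 = 0
  0+1 = 1
  1+1 = 0 carry 1
  0+1+1 = 0 carry 1
  0+0+1 = 1
  0+1 = 1
  0+0 = 0
  1+1 = 0 carry 1
  1+1+1 = 1 carry 1
  1+0+1 = 0 carry 1
  1+0+1 = 0 carry 1
  1+1+1 = 1 carry 1
  1+1+1 = 1 carry 1
  1+1+1 = 1 carry 1
  1+0+1 = 0 carry 1
  1+0+1 = 0 carry 1
  1+1+1 = 1 carry 1
  0+1+1 = 0 carry 1
  final carry 1

0b1010011100100110010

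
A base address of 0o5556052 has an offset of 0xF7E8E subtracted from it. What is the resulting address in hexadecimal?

0o5556052 = 0x16DC2A in hexadecimal.
Subtract column by column in base 16:
  A-E → C (borrow)
  2-8-1 → 9 (borrow)
  C-E-1 → D (borrow)
  D-7-1 → 5
  6-F → 7 (borrow)
  1-0-1 → 0

0x75D9C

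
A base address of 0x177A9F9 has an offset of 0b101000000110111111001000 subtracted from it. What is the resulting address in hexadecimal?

0xD73A31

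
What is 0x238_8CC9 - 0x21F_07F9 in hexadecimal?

0x1984D0

Subtract column by column in base 16:
  9-9 → 0
  C-F → D (borrow)
  C-7-1 → 4
  8-0 → 8
  8-F → 9 (borrow)
  3-1-1 → 1
  2-2 → 0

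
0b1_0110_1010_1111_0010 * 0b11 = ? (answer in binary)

0b1000100000011010110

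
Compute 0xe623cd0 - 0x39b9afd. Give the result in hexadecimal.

0xac6a1d3

Subtract column by column in base 16:
  0-d → 3 (borrow)
  d-f-1 → d (borrow)
  c-a-1 → 1
  3-9 → a (borrow)
  2-b-1 → 6 (borrow)
  6-9-1 → c (borrow)
  e-3-1 → a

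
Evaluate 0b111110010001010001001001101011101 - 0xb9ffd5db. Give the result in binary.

0xb9ffd5db = 0b10111001111111111101010111011011 in binary.
Subtract column by column in base 2:
  1-1 → 0
  0-1 → 1 (borrow)
  1-0-1 → 0
  1-1 → 0
  1-1 → 0
  0-0 → 0
  1-1 → 0
  0-1 → 1 (borrow)
  1-1-1 → 1 (borrow)
  1-0-1 → 0
  0-1 → 1 (borrow)
  0-0-1 → 1 (borrow)
  1-1-1 → 1 (borrow)
  0-0-1 → 1 (borrow)
  0-1-1 → 0 (borrow)
  1-1-1 → 1 (borrow)
  0-1-1 → 0 (borrow)
  0-1-1 → 0 (borrow)
  0-1-1 → 0 (borrow)
  1-1-1 → 1 (borrow)
  0-1-1 → 0 (borrow)
  1-1-1 → 1 (borrow)
  0-1-1 → 0 (borrow)
  0-1-1 → 0 (borrow)
  0-1-1 → 0 (borrow)
  1-0-1 → 0
  0-0 → 0
  0-1 → 1 (borrow)
  1-1-1 → 1 (borrow)
  1-1-1 → 1 (borrow)
  1-0-1 → 0
  1-1 → 0
  1-0 → 1

0b100111000001010001011110110000010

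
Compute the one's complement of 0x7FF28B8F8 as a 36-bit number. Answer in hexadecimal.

Each hex digit d becomes F−d:
  7→8, F→0, F→0, 2→D, 8→7, B→4, 8→7, F→0, 8→7

0x800D74707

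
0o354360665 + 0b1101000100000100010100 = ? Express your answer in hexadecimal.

0x3E622C9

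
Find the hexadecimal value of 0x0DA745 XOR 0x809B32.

0x8D3C77

XOR each hex digit independently (no carries):
  0^8=8, D^0=D, A^9=3, 7^B=C, 4^3=7, 5^2=7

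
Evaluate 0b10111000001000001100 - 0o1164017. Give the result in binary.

0b1101001100111111101

0o1164017 = 0b1001110100000001111 in binary.
Subtract column by column in base 2:
  0-1 → 1 (borrow)
  0-1-1 → 0 (borrow)
  1-1-1 → 1 (borrow)
  1-1-1 → 1 (borrow)
  0-0-1 → 1 (borrow)
  0-0-1 → 1 (borrow)
  0-0-1 → 1 (borrow)
  0-0-1 → 1 (borrow)
  0-0-1 → 1 (borrow)
  1-0-1 → 0
  0-0 → 0
  0-1 → 1 (borrow)
  0-0-1 → 1 (borrow)
  0-1-1 → 0 (borrow)
  0-1-1 → 0 (borrow)
  1-1-1 → 1 (borrow)
  1-0-1 → 0
  1-0 → 1
  0-1 → 1 (borrow)
  1-0-1 → 0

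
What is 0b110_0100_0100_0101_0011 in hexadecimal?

Group the bits into nibbles: 0110 0100 0100 0101 0011 → 64453.

0x64453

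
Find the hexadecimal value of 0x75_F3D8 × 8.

Multiply each base-16 digit by 8, carrying:
  8×8 = 64 → write 0 carry 4
  D×8+4 = 108 → write C carry 6
  3×8+6 = 30 → write E carry 1
  F×8+1 = 121 → write 9 carry 7
  5×8+7 = 47 → write F carry 2
  7×8+2 = 58 → write A carry 3
  remaining carry: 3

0x3AF9EC0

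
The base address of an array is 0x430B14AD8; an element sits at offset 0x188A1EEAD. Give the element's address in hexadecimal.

Add column by column in base 16, right to left:
  8+D = 5 carry 1
  D+A+1 = 8 carry 1
  A+E+1 = 9 carry 1
  4+E+1 = 3 carry 1
  1+1+1 = 3
  B+A = 5 carry 1
  0+8+1 = 9
  3+8 = B
  4+1 = 5

0x5B9533985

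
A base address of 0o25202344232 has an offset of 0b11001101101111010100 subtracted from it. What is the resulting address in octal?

0o25177166306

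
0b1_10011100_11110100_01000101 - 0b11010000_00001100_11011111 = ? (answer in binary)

Subtract column by column in base 2:
  1-1 → 0
  0-1 → 1 (borrow)
  1-1-1 → 1 (borrow)
  0-1-1 → 0 (borrow)
  0-1-1 → 0 (borrow)
  0-0-1 → 1 (borrow)
  1-1-1 → 1 (borrow)
  0-1-1 → 0 (borrow)
  0-0-1 → 1 (borrow)
  0-0-1 → 1 (borrow)
  1-1-1 → 1 (borrow)
  0-1-1 → 0 (borrow)
  1-0-1 → 0
  1-0 → 1
  1-0 → 1
  1-0 → 1
  0-0 → 0
  0-0 → 0
  1-0 → 1
  1-0 → 1
  1-1 → 0
  0-0 → 0
  0-1 → 1 (borrow)
  1-1-1 → 1 (borrow)
  1-0-1 → 0

0b110011001110011101100110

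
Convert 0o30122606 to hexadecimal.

0x60A586

Each octal digit is 3 bits: 3=011 0=000 1=001 2=010 2=010 6=110 0=000 6=110.
Group the bits into nibbles: 0110 0000 1010 0101 1000 0110 → 60A586.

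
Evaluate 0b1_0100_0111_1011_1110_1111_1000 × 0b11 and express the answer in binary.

Multiply each base-2 digit by 3, carrying:
  0×3 = 0 → write 0
  0×3 = 0 → write 0
  0×3 = 0 → write 0
  1×3 = 3 → write 1 carry 1
  1×3+1 = 4 → write 0 carry 2
  1×3+2 = 5 → write 1 carry 2
  1×3+2 = 5 → write 1 carry 2
  1×3+2 = 5 → write 1 carry 2
  0×3+2 = 2 → write 0 carry 1
  1×3+1 = 4 → write 0 carry 2
  1×3+2 = 5 → write 1 carry 2
  1×3+2 = 5 → write 1 carry 2
  1×3+2 = 5 → write 1 carry 2
  1×3+2 = 5 → write 1 carry 2
  0×3+2 = 2 → write 0 carry 1
  1×3+1 = 4 → write 0 carry 2
  1×3+2 = 5 → write 1 carry 2
  1×3+2 = 5 → write 1 carry 2
  1×3+2 = 5 → write 1 carry 2
  0×3+2 = 2 → write 0 carry 1
  0×3+1 = 1 → write 1
  0×3 = 0 → write 0
  1×3 = 3 → write 1 carry 1
  0×3+1 = 1 → write 1
  1×3 = 3 → write 1 carry 1
  remaining carry: 1

0b11110101110011110011101000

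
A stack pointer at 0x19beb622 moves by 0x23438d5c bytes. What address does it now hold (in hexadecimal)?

0x3d02437e

Add column by column in base 16, right to left:
  2+c = e
  2+5 = 7
  6+d = 3 carry 1
  b+8+1 = 4 carry 1
  e+3+1 = 2 carry 1
  b+4+1 = 0 carry 1
  9+3+1 = d
  1+2 = 3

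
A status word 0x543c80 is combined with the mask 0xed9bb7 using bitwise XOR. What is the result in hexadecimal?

0xb9a737

XOR each hex digit independently (no carries):
  5^e=b, 4^d=9, 3^9=a, c^b=7, 8^b=3, 0^7=7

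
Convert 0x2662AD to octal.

Expand each hex digit to 4 bits: 2=0010 6=0110 6=0110 2=0010 A=1010 D=1101.
Group the bits in threes: 001 001 100 110 001 010 101 101 → 11461255.

0o11461255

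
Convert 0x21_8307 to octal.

0o10301407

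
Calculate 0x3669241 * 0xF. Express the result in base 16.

Multiply each base-16 digit by 15, carrying:
  1×15 = 15 → write F
  4×15 = 60 → write C carry 3
  2×15+3 = 33 → write 1 carry 2
  9×15+2 = 137 → write 9 carry 8
  6×15+8 = 98 → write 2 carry 6
  6×15+6 = 96 → write 0 carry 6
  3×15+6 = 51 → write 3 carry 3
  remaining carry: 3

0x330291CF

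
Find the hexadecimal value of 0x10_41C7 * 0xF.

Multiply each base-16 digit by 15, carrying:
  7×15 = 105 → write 9 carry 6
  C×15+6 = 186 → write A carry 11
  1×15+11 = 26 → write A carry 1
  4×15+1 = 61 → write D carry 3
  0×15+3 = 3 → write 3
  1×15 = 15 → write F

0xF3DAA9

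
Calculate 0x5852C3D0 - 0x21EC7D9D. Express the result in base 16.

0x36664633

Subtract column by column in base 16:
  0-D → 3 (borrow)
  D-9-1 → 3
  3-D → 6 (borrow)
  C-7-1 → 4
  2-C → 6 (borrow)
  5-E-1 → 6 (borrow)
  8-1-1 → 6
  5-2 → 3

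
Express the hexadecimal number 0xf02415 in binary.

0b111100000010010000010101

Expand each hex digit to 4 bits: f=1111 0=0000 2=0010 4=0100 1=0001 5=0101.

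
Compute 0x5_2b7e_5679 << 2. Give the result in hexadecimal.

2 bits is not a whole number of base-16 digits; in binary: 10100101011011111100101011001111001 << 2 = 1010010101101111110010101100111100100.

0x14adf959e4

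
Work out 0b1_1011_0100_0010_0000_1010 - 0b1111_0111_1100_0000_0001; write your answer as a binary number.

0b10111100011000001001

Subtract column by column in base 2:
  0-1 → 1 (borrow)
  1-0-1 → 0
  0-0 → 0
  1-0 → 1
  0-0 → 0
  0-0 → 0
  0-0 → 0
  0-0 → 0
  0-0 → 0
  1-0 → 1
  0-1 → 1 (borrow)
  0-1-1 → 0 (borrow)
  0-1-1 → 0 (borrow)
  0-1-1 → 0 (borrow)
  1-1-1 → 1 (borrow)
  0-0-1 → 1 (borrow)
  1-1-1 → 1 (borrow)
  1-1-1 → 1 (borrow)
  0-1-1 → 0 (borrow)
  1-1-1 → 1 (borrow)
  1-0-1 → 0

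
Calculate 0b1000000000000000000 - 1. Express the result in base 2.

0b111111111111111111

The trailing 18 digits are 0, so subtracting 1 borrows through: they become 1 and the next digit up decrements.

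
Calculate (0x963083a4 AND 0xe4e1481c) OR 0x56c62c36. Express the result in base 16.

0xd6e62c36

0x963083a4 AND 0xe4e1481c = 0x84200004.
Then OR with 0x56c62c36.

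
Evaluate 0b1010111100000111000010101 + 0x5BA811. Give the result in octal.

0o156333046

0b1010111100000111000010101 = 0o127407025 in octal.
0x5BA811 = 0o26724021 in octal.
Add column by column in base 8, right to left:
  5+1 = 6
  2+2 = 4
  0+0 = 0
  7+4 = 3 carry 1
  0+2+1 = 3
  4+7 = 3 carry 1
  7+6+1 = 6 carry 1
  2+2+1 = 5
  1+0 = 1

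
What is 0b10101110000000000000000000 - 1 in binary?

0b10101101111111111111111111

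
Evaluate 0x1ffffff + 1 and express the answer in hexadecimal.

0x2000000

The trailing 6 digits are F (max in base 16), so adding 1 cascades: they roll to 0 and the next digit up increments.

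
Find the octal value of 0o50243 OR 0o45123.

OR each oct digit independently (no carries):
  5|4=5, 0|5=5, 2|1=3, 4|2=6, 3|3=3

0o55363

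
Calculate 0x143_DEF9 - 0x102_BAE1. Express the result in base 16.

Subtract column by column in base 16:
  9-1 → 8
  F-E → 1
  E-A → 4
  D-B → 2
  3-2 → 1
  4-0 → 4
  1-1 → 0

0x412418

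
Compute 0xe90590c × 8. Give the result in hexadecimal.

0x7482c860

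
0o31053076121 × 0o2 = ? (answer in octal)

Multiply each base-8 digit by 2, carrying:
  1×2 = 2 → write 2
  2×2 = 4 → write 4
  1×2 = 2 → write 2
  6×2 = 12 → write 4 carry 1
  7×2+1 = 15 → write 7 carry 1
  0×2+1 = 1 → write 1
  3×2 = 6 → write 6
  5×2 = 10 → write 2 carry 1
  0×2+1 = 1 → write 1
  1×2 = 2 → write 2
  3×2 = 6 → write 6

0o62126174242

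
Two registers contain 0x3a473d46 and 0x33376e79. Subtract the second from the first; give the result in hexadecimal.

Subtract column by column in base 16:
  6-9 → d (borrow)
  4-7-1 → c (borrow)
  d-e-1 → e (borrow)
  3-6-1 → c (borrow)
  7-7-1 → f (borrow)
  4-3-1 → 0
  a-3 → 7
  3-3 → 0

0x70fcecd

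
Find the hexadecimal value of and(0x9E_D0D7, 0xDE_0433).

AND each hex digit independently (no carries):
  9&D=9, E&E=E, D&0=0, 0&4=0, D&3=1, 7&3=3

0x9E0013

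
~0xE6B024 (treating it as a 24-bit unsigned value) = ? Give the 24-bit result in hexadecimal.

Each hex digit d becomes F−d:
  E→1, 6→9, B→4, 0→F, 2→D, 4→B

0x194FDB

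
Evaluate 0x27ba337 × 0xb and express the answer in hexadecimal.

0x1b50035d

Multiply each base-16 digit by 11, carrying:
  7×11 = 77 → write d carry 4
  3×11+4 = 37 → write 5 carry 2
  3×11+2 = 35 → write 3 carry 2
  a×11+2 = 112 → write 0 carry 7
  b×11+7 = 128 → write 0 carry 8
  7×11+8 = 85 → write 5 carry 5
  2×11+5 = 27 → write b carry 1
  remaining carry: 1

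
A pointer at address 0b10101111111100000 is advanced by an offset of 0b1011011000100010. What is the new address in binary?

Add column by column in base 2, right to left:
  0+0 = 0
  0+1 = 1
  0+0 = 0
  0+0 = 0
  0+0 = 0
  1+1 = 0 carry 1
  1+0+1 = 0 carry 1
  1+0+1 = 0 carry 1
  1+0+1 = 0 carry 1
  1+1+1 = 1 carry 1
  1+1+1 = 1 carry 1
  1+0+1 = 0 carry 1
  1+1+1 = 1 carry 1
  0+1+1 = 0 carry 1
  1+0+1 = 0 carry 1
  0+1+1 = 0 carry 1
  1+0+1 = 0 carry 1
  final carry 1

0b100001011000000010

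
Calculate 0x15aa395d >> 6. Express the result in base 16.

6 bits is not a whole number of base-16 digits; in binary: 10101101010100011100101011101 >> 6 = 10101101010100011100101.

0x56a8e5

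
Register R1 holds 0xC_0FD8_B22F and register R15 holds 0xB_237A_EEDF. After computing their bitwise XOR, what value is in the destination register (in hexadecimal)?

0x72CA25CF0

XOR each hex digit independently (no carries):
  C^B=7, 0^2=2, F^3=C, D^7=A, 8^A=2, B^E=5, 2^E=C, 2^D=F, F^F=0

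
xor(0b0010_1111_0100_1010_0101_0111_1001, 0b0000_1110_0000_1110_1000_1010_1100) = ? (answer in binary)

0b0010000101000100110111010101

XOR bit by bit (1 where the bits differ):
  0010111101001010010101111001
^ 0000111000001110100010101100
= 0010000101000100110111010101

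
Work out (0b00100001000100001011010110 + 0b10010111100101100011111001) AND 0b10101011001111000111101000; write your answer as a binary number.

Add column by column in base 2, right to left:
  0+1 = 1
  1+0 = 1
  1+0 = 1
  0+1 = 1
  1+1 = 0 carry 1
  0+1+1 = 0 carry 1
  1+1+1 = 1 carry 1
  1+1+1 = 1 carry 1
  0+0+1 = 1
  1+0 = 1
  0+0 = 0
  0+1 = 1
  0+1 = 1
  0+0 = 0
  1+1 = 0 carry 1
  0+0+1 = 1
  0+0 = 0
  0+1 = 1
  1+1 = 0 carry 1
  0+1+1 = 0 carry 1
  0+1+1 = 0 carry 1
  0+0+1 = 1
  0+1 = 1
  1+0 = 1
  0+0 = 0
  0+1 = 1
Sum = 0b10111000101001101111001111; now AND with 0b10101011001111000111101000:
  10111000101001101111001111
& 10101011001111000111101000
= 10101000001001000111001000

0b10101000001001000111001000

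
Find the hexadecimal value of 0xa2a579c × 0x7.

0x47286544

Multiply each base-16 digit by 7, carrying:
  c×7 = 84 → write 4 carry 5
  9×7+5 = 68 → write 4 carry 4
  7×7+4 = 53 → write 5 carry 3
  5×7+3 = 38 → write 6 carry 2
  a×7+2 = 72 → write 8 carry 4
  2×7+4 = 18 → write 2 carry 1
  a×7+1 = 71 → write 7 carry 4
  remaining carry: 4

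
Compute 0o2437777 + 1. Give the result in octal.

0o2440000

The trailing 4 digits are 7 (max in base 8), so adding 1 cascades: they roll to 0 and the next digit up increments.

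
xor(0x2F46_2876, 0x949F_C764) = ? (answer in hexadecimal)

XOR each hex digit independently (no carries):
  2^9=B, F^4=B, 4^9=D, 6^F=9, 2^C=E, 8^7=F, 7^6=1, 6^4=2

0xBBD9EF12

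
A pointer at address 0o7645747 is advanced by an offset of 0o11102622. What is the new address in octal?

Add column by column in base 8, right to left:
  7+2 = 1 carry 1
  4+2+1 = 7
  7+6 = 5 carry 1
  5+2+1 = 0 carry 1
  4+0+1 = 5
  6+1 = 7
  7+1 = 0 carry 1
  0+1+1 = 2

0o20750571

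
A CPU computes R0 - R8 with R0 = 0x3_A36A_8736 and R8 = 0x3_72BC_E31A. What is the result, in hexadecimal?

0x30ADA41C

Subtract column by column in base 16:
  6-A → C (borrow)
  3-1-1 → 1
  7-3 → 4
  8-E → A (borrow)
  A-C-1 → D (borrow)
  6-B-1 → A (borrow)
  3-2-1 → 0
  A-7 → 3
  3-3 → 0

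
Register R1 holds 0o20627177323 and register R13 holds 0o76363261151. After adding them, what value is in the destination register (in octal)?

0o117212460474

Add column by column in base 8, right to left:
  3+1 = 4
  2+5 = 7
  3+1 = 4
  7+1 = 0 carry 1
  7+6+1 = 6 carry 1
  1+2+1 = 4
  7+3 = 2 carry 1
  2+6+1 = 1 carry 1
  6+3+1 = 2 carry 1
  0+6+1 = 7
  2+7 = 1 carry 1
  final carry 1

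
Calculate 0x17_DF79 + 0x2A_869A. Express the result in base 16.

0x426613

Add column by column in base 16, right to left:
  9+A = 3 carry 1
  7+9+1 = 1 carry 1
  F+6+1 = 6 carry 1
  D+8+1 = 6 carry 1
  7+A+1 = 2 carry 1
  1+2+1 = 4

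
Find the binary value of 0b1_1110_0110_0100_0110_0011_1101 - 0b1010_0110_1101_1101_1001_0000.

0b1001111110110100010101101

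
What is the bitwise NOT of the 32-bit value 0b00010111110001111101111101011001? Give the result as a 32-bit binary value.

Invert each bit: 00010111110001111101111101011001 → 11101000001110000010000010100110.

0b11101000001110000010000010100110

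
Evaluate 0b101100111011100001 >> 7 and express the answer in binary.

Right shift by 7: drop the 7 least-significant bits.

0b10110011101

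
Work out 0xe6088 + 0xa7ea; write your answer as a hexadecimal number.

0xf0872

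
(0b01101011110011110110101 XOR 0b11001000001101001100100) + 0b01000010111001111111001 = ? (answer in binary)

First 0b01101011110011110110101 XOR 0b11001000001101001100100 = 0b10100011111110111010001.
Add column by column in base 2, right to left:
  1+1 = 0 carry 1
  0+0+1 = 1
  0+0 = 0
  0+1 = 1
  1+1 = 0 carry 1
  0+1+1 = 0 carry 1
  1+1+1 = 1 carry 1
  1+1+1 = 1 carry 1
  1+1+1 = 1 carry 1
  0+1+1 = 0 carry 1
  1+0+1 = 0 carry 1
  1+0+1 = 0 carry 1
  1+1+1 = 1 carry 1
  1+1+1 = 1 carry 1
  1+1+1 = 1 carry 1
  1+0+1 = 0 carry 1
  1+1+1 = 1 carry 1
  0+0+1 = 1
  0+0 = 0
  0+0 = 0
  1+0 = 1
  0+1 = 1
  1+0 = 1

0b11100110111000111001010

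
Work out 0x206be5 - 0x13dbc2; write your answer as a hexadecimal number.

Subtract column by column in base 16:
  5-2 → 3
  e-c → 2
  b-b → 0
  6-d → 9 (borrow)
  0-3-1 → c (borrow)
  2-1-1 → 0

0xc9023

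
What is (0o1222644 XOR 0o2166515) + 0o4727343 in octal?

First 0o1222644 XOR 0o2166515 = 0o3344351.
Add column by column in base 8, right to left:
  1+3 = 4
  5+4 = 1 carry 1
  3+3+1 = 7
  4+7 = 3 carry 1
  4+2+1 = 7
  3+7 = 2 carry 1
  3+4+1 = 0 carry 1
  final carry 1

0o10273714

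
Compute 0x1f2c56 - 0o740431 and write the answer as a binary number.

0x1f2c56 = 0b111110010110001010110 in binary.
0o740431 = 0b111100000100011001 in binary.
Subtract column by column in base 2:
  0-1 → 1 (borrow)
  1-0-1 → 0
  1-0 → 1
  0-1 → 1 (borrow)
  1-1-1 → 1 (borrow)
  0-0-1 → 1 (borrow)
  1-0-1 → 0
  0-0 → 0
  0-1 → 1 (borrow)
  0-0-1 → 1 (borrow)
  1-0-1 → 0
  1-0 → 1
  0-0 → 0
  1-0 → 1
  0-1 → 1 (borrow)
  0-1-1 → 0 (borrow)
  1-1-1 → 1 (borrow)
  1-1-1 → 1 (borrow)
  1-0-1 → 0
  1-0 → 1
  1-0 → 1

0b110110110101100111101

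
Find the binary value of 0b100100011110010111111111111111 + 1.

The trailing 15 digits are 1 (max in base 2), so adding 1 cascades: they roll to 0 and the next digit up increments.

0b100100011110011000000000000000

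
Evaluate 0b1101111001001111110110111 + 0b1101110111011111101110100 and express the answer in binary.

Add column by column in base 2, right to left:
  1+0 = 1
  1+0 = 1
  1+1 = 0 carry 1
  0+0+1 = 1
  1+1 = 0 carry 1
  1+1+1 = 1 carry 1
  0+1+1 = 0 carry 1
  1+0+1 = 0 carry 1
  1+1+1 = 1 carry 1
  1+1+1 = 1 carry 1
  1+1+1 = 1 carry 1
  1+1+1 = 1 carry 1
  1+1+1 = 1 carry 1
  0+1+1 = 0 carry 1
  0+0+1 = 1
  1+1 = 0 carry 1
  0+1+1 = 0 carry 1
  0+1+1 = 0 carry 1
  1+0+1 = 0 carry 1
  1+1+1 = 1 carry 1
  1+1+1 = 1 carry 1
  1+1+1 = 1 carry 1
  0+0+1 = 1
  1+1 = 0 carry 1
  1+1+1 = 1 carry 1
  final carry 1

0b11011110000101111100101011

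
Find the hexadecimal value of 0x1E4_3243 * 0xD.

0x18968D67

Multiply each base-16 digit by 13, carrying:
  3×13 = 39 → write 7 carry 2
  4×13+2 = 54 → write 6 carry 3
  2×13+3 = 29 → write D carry 1
  3×13+1 = 40 → write 8 carry 2
  4×13+2 = 54 → write 6 carry 3
  E×13+3 = 185 → write 9 carry 11
  1×13+11 = 24 → write 8 carry 1
  remaining carry: 1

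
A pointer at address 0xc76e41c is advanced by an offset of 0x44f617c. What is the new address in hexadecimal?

0x10c64598

Add column by column in base 16, right to left:
  c+c = 8 carry 1
  1+7+1 = 9
  4+1 = 5
  e+6 = 4 carry 1
  6+f+1 = 6 carry 1
  7+4+1 = c
  c+4 = 0 carry 1
  final carry 1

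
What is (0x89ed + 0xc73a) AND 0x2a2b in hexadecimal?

0x23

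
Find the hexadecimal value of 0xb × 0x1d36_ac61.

0x14159682b

Multiply each base-16 digit by 11, carrying:
  1×11 = 11 → write b
  6×11 = 66 → write 2 carry 4
  c×11+4 = 136 → write 8 carry 8
  a×11+8 = 118 → write 6 carry 7
  6×11+7 = 73 → write 9 carry 4
  3×11+4 = 37 → write 5 carry 2
  d×11+2 = 145 → write 1 carry 9
  1×11+9 = 20 → write 4 carry 1
  remaining carry: 1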